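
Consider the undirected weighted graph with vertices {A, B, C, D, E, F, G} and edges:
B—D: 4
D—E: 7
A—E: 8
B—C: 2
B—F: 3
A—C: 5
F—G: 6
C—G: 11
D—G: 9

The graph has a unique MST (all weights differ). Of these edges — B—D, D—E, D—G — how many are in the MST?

Kruskal: consider edges lightest-first.
B—C (2): add. Components now {A} {B,C} {D} {E} {F} {G}
B—F (3): add. Components now {A} {B,C,F} {D} {E} {G}
B—D (4): add. Components now {A} {B,C,D,F} {E} {G}
A—C (5): add. Components now {A,B,C,D,F} {E} {G}
F—G (6): add. Components now {A,B,C,D,F,G} {E}
D—E (7): add. Components now {A,B,C,D,E,F,G}
MST edge set: {B—C, B—F, B—D, A—C, F—G, D—E}.
Of the listed edges, {B—D, D—E} are in the MST → 2.

2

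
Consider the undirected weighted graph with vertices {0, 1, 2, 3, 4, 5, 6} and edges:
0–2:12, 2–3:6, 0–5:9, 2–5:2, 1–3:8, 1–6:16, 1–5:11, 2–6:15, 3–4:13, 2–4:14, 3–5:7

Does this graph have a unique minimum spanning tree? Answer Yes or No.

Kruskal: consider edges lightest-first.
2–5 (2): add. Components now {0} {1} {2,5} {3} {4} {6}
2–3 (6): add. Components now {0} {1} {2,3,5} {4} {6}
3–5 (7): skip — 3 and 5 already connected.
1–3 (8): add. Components now {0} {1,2,3,5} {4} {6}
0–5 (9): add. Components now {0,1,2,3,5} {4} {6}
1–5 (11): skip — 1 and 5 already connected.
0–2 (12): skip — 0 and 2 already connected.
3–4 (13): add. Components now {0,1,2,3,4,5} {6}
2–4 (14): skip — 2 and 4 already connected.
2–6 (15): add. Components now {0,1,2,3,4,5,6}
Every non-tree edge has weight strictly greater than the heaviest edge on the tree path between its endpoints, so the MST is unique.

Yes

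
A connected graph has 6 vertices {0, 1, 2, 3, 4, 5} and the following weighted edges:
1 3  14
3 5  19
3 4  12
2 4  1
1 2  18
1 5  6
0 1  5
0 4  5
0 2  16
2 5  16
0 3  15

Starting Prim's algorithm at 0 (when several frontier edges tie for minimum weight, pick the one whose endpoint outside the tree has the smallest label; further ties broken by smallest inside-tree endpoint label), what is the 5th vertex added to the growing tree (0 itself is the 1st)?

Prim's algorithm from 0:
Step 1: cheapest edge leaving the tree is 0 1 (5); add 1.
Step 2: cheapest edge leaving the tree is 0 4 (5); add 4.
Step 3: cheapest edge leaving the tree is 2 4 (1); add 2.
Step 4: cheapest edge leaving the tree is 1 5 (6); add 5.
Step 5: cheapest edge leaving the tree is 3 4 (12); add 3.
Vertex order: 0, 1, 4, 2, 5, 3. The 5th vertex is 5.

5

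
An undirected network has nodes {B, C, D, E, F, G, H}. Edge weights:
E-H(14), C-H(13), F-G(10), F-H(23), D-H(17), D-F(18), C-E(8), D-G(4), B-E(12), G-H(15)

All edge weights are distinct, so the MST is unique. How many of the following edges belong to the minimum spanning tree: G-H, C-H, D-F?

2

Kruskal: consider edges lightest-first.
D-G (4): add. Components now {B} {C} {D,G} {E} {F} {H}
C-E (8): add. Components now {B} {C,E} {D,G} {F} {H}
F-G (10): add. Components now {B} {C,E} {D,F,G} {H}
B-E (12): add. Components now {B,C,E} {D,F,G} {H}
C-H (13): add. Components now {B,C,E,H} {D,F,G}
E-H (14): skip — E and H already connected.
G-H (15): add. Components now {B,C,D,E,F,G,H}
MST edge set: {D-G, C-E, F-G, B-E, C-H, G-H}.
Of the listed edges, {G-H, C-H} are in the MST → 2.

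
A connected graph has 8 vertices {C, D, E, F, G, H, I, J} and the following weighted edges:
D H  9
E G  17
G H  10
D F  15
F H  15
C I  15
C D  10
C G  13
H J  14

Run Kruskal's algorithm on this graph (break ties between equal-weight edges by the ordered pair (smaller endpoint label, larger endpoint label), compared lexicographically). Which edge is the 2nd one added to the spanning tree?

C-D

Kruskal: consider edges lightest-first.
D H (9): add — endpoints in different components.
C D (10): add — endpoints in different components.
G H (10): add — endpoints in different components.
C G (13): skip — C and G already connected.
H J (14): add — endpoints in different components.
C I (15): add — endpoints in different components.
D F (15): add — endpoints in different components.
F H (15): skip — F and H already connected.
E G (17): add — endpoints in different components.
The 2nd edge added is C D.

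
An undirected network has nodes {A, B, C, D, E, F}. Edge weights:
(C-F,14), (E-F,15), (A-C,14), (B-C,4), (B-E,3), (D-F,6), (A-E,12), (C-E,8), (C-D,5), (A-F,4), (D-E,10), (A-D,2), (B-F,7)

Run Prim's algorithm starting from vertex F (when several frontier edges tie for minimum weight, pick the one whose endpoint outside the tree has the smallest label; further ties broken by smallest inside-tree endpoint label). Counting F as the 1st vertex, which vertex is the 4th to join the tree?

C

Grow the tree from F using Prim:
Step 1: frontier [A-F 4, D-F 6, B-F 7, C-F 14, E-F 15] → take A-F (4); add A.
Step 2: frontier [A-D 2, A-E 12, A-C 14, D-F 6, B-F 7, C-F 14, E-F 15] → take A-D (2); add D.
Step 3: frontier [A-E 12, A-C 14, C-D 5, D-E 10, B-F 7, C-F 14, E-F 15] → take C-D (5); add C.
Step 4: frontier [A-E 12, B-C 4, C-E 8, D-E 10, B-F 7, E-F 15] → take B-C (4); add B.
Step 5: frontier [A-E 12, B-E 3, C-E 8, D-E 10, E-F 15] → take B-E (3); add E.
Vertex order: F, A, D, C, B, E. The 4th vertex is C.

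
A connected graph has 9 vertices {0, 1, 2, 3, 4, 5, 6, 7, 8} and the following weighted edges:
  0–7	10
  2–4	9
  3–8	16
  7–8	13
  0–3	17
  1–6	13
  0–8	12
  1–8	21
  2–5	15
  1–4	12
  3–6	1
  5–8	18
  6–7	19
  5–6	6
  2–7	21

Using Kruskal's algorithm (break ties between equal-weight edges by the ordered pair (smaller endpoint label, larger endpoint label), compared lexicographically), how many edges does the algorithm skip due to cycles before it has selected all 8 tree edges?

Kruskal: consider edges lightest-first.
3–6 (1): add — endpoints in different components.
5–6 (6): add — endpoints in different components.
2–4 (9): add — endpoints in different components.
0–7 (10): add — endpoints in different components.
0–8 (12): add — endpoints in different components.
1–4 (12): add — endpoints in different components.
1–6 (13): add — endpoints in different components.
7–8 (13): skip — 7 and 8 already connected.
2–5 (15): skip — 2 and 5 already connected.
3–8 (16): add — endpoints in different components.
Edges rejected before the tree was complete: 2.

2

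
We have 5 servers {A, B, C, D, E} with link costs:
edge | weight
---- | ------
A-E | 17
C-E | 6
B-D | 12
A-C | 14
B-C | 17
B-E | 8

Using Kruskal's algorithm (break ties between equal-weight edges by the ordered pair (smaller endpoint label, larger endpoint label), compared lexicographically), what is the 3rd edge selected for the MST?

B-D

Kruskal's algorithm — process edges by increasing weight (ties by edge label):
C-E (6): add — endpoints in different components.
B-E (8): add — endpoints in different components.
B-D (12): add — endpoints in different components.
A-C (14): add — endpoints in different components.
The 3rd edge added is B-D.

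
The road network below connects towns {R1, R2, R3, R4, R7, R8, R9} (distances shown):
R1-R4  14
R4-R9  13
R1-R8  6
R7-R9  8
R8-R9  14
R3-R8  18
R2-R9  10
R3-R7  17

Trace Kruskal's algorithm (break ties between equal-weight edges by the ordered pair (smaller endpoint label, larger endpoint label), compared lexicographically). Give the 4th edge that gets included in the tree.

R4-R9

Kruskal's algorithm — process edges by increasing weight (ties by edge label):
R1-R8 (6): add — endpoints in different components.
R7-R9 (8): add — endpoints in different components.
R2-R9 (10): add — endpoints in different components.
R4-R9 (13): add — endpoints in different components.
R1-R4 (14): add — endpoints in different components.
R8-R9 (14): skip — R8 and R9 already connected.
R3-R7 (17): add — endpoints in different components.
The 4th edge added is R4-R9.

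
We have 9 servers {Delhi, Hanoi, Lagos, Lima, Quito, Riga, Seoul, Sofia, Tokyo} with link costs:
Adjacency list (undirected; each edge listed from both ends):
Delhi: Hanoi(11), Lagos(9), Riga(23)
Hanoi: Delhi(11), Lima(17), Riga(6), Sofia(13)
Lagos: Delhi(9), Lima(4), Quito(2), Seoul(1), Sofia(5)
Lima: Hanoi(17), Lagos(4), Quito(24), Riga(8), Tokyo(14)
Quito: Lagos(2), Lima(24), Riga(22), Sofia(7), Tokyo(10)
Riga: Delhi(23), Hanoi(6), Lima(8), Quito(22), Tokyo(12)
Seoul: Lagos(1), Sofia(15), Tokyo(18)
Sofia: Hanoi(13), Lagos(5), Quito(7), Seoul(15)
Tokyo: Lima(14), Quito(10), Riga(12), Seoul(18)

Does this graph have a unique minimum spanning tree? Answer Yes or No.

Yes

Kruskal's algorithm — process edges by increasing weight (ties by edge label):
Lagos–Seoul (1): add — endpoints in different components.
Lagos–Quito (2): add — endpoints in different components.
Lagos–Lima (4): add — endpoints in different components.
Lagos–Sofia (5): add — endpoints in different components.
Hanoi–Riga (6): add — endpoints in different components.
Quito–Sofia (7): skip — Sofia and Quito already connected.
Lima–Riga (8): add — endpoints in different components.
Delhi–Lagos (9): add — endpoints in different components.
Quito–Tokyo (10): add — endpoints in different components.
Every non-tree edge has weight strictly greater than the heaviest edge on the tree path between its endpoints, so the MST is unique.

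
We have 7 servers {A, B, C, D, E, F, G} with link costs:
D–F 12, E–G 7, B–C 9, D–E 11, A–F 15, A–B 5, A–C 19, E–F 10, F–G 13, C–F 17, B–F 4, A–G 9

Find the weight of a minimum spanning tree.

45

Kruskal's algorithm — process edges by increasing weight (ties by edge label):
B–F (4): add — endpoints in different components.
A–B (5): add — endpoints in different components.
E–G (7): add — endpoints in different components.
A–G (9): add — endpoints in different components.
B–C (9): add — endpoints in different components.
E–F (10): skip — E and F already connected.
D–E (11): add — endpoints in different components.
MST edges: B–F, A–B, E–G, A–G, B–C, D–E; total weight 4+5+7+9+9+11 = 45.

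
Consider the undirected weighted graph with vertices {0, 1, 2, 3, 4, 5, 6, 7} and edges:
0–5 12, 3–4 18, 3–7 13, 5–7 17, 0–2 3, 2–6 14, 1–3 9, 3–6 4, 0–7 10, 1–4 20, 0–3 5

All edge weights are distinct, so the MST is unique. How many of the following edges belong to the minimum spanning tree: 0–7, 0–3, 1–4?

Kruskal: consider edges lightest-first.
0–2 (3): add — endpoints in different components.
3–6 (4): add — endpoints in different components.
0–3 (5): add — endpoints in different components.
1–3 (9): add — endpoints in different components.
0–7 (10): add — endpoints in different components.
0–5 (12): add — endpoints in different components.
3–7 (13): skip — 3 and 7 already connected.
2–6 (14): skip — 2 and 6 already connected.
5–7 (17): skip — 5 and 7 already connected.
3–4 (18): add — endpoints in different components.
MST edge set: {0–2, 3–6, 0–3, 1–3, 0–7, 0–5, 3–4}.
Of the listed edges, {0–7, 0–3} are in the MST → 2.

2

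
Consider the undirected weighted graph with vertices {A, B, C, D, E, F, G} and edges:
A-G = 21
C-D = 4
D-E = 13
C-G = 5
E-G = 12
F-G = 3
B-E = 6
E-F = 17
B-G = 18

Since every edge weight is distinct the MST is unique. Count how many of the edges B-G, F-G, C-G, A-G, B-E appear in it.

4

Kruskal's algorithm — process edges by increasing weight (ties by edge label):
F-G (3): add. Components now {A} {B} {C} {D} {E} {F,G}
C-D (4): add. Components now {A} {B} {C,D} {E} {F,G}
C-G (5): add. Components now {A} {B} {C,D,F,G} {E}
B-E (6): add. Components now {A} {B,E} {C,D,F,G}
E-G (12): add. Components now {A} {B,C,D,E,F,G}
D-E (13): skip — D and E already connected.
E-F (17): skip — E and F already connected.
B-G (18): skip — B and G already connected.
A-G (21): add. Components now {A,B,C,D,E,F,G}
MST edge set: {F-G, C-D, C-G, B-E, E-G, A-G}.
Of the listed edges, {F-G, C-G, A-G, B-E} are in the MST → 4.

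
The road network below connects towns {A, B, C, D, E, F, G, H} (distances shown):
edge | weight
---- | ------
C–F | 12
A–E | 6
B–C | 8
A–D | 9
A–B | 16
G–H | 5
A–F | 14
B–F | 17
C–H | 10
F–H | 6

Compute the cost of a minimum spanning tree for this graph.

Sort edges by weight, then run Kruskal:
G–H (5): add — endpoints in different components.
A–E (6): add — endpoints in different components.
F–H (6): add — endpoints in different components.
B–C (8): add — endpoints in different components.
A–D (9): add — endpoints in different components.
C–H (10): add — endpoints in different components.
C–F (12): skip — C and F already connected.
A–F (14): add — endpoints in different components.
MST edges: G–H, A–E, F–H, B–C, A–D, C–H, A–F; total weight 5+6+6+8+9+10+14 = 58.

58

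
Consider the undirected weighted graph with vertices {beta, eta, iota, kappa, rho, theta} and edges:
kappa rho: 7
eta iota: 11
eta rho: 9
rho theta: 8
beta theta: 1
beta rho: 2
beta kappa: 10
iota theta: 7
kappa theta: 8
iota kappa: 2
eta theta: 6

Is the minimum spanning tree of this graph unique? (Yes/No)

No

Kruskal: consider edges lightest-first.
beta theta (1): add. Components now {beta,theta} {kappa} {eta} {rho} {iota}
beta rho (2): add. Components now {beta,rho,theta} {kappa} {eta} {iota}
iota kappa (2): add. Components now {beta,rho,theta} {iota,kappa} {eta}
eta theta (6): add. Components now {beta,eta,rho,theta} {iota,kappa}
iota theta (7): add. Components now {beta,eta,iota,kappa,rho,theta}
Non-tree edge kappa rho has weight 7, equal to the heaviest edge on its tree cycle — swapping gives another MST of the same weight. Not unique.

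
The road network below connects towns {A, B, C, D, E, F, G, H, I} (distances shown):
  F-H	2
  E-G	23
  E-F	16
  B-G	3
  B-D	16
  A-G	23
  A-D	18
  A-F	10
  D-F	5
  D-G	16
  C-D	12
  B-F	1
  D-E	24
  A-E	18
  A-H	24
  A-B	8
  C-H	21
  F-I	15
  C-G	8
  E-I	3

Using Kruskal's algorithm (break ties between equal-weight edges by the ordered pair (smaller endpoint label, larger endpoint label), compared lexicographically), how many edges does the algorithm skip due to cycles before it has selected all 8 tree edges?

2

Kruskal's algorithm — process edges by increasing weight (ties by edge label):
B-F (1): add — endpoints in different components.
F-H (2): add — endpoints in different components.
B-G (3): add — endpoints in different components.
E-I (3): add — endpoints in different components.
D-F (5): add — endpoints in different components.
A-B (8): add — endpoints in different components.
C-G (8): add — endpoints in different components.
A-F (10): skip — A and F already connected.
C-D (12): skip — C and D already connected.
F-I (15): add — endpoints in different components.
Edges rejected before the tree was complete: 2.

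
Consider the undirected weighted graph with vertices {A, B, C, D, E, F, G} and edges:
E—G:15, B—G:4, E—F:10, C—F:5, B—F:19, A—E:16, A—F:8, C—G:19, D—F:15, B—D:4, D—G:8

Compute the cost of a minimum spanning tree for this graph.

Grow the tree from G using Prim:
Step 1: frontier [B—G 4, D—G 8, E—G 15, C—G 19] → take B—G (4); add B.
Step 2: frontier [B—D 4, B—F 19, D—G 8, E—G 15, C—G 19] → take B—D (4); add D.
Step 3: frontier [B—F 19, D—F 15, E—G 15, C—G 19] → take E—G (15); add E.
Step 4: frontier [B—F 19, D—F 15, E—F 10, A—E 16, C—G 19] → take E—F (10); add F.
Step 5: frontier [A—E 16, C—F 5, A—F 8, C—G 19] → take C—F (5); add C.
Step 6: frontier [A—E 16, A—F 8] → take A—F (8); add A.
MST edges: B—G, B—D, E—G, E—F, C—F, A—F; total weight 4+4+15+10+5+8 = 46.

46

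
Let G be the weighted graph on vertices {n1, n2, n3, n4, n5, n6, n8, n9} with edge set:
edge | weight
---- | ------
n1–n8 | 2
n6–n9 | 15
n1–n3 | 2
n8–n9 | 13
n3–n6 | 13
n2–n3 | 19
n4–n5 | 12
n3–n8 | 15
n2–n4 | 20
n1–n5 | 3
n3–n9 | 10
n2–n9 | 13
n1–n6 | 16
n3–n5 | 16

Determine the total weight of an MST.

55

Prim, starting at n8.
Step 1: cheapest edge leaving the tree is n1–n8 (2); add n1.
Step 2: cheapest edge leaving the tree is n1–n3 (2); add n3.
Step 3: cheapest edge leaving the tree is n1–n5 (3); add n5.
Step 4: cheapest edge leaving the tree is n3–n9 (10); add n9.
Step 5: cheapest edge leaving the tree is n4–n5 (12); add n4.
Step 6: cheapest edge leaving the tree is n2–n9 (13); add n2.
Step 7: cheapest edge leaving the tree is n3–n6 (13); add n6.
MST edges: n1–n8, n1–n3, n1–n5, n3–n9, n4–n5, n2–n9, n3–n6; total weight 2+2+3+10+12+13+13 = 55.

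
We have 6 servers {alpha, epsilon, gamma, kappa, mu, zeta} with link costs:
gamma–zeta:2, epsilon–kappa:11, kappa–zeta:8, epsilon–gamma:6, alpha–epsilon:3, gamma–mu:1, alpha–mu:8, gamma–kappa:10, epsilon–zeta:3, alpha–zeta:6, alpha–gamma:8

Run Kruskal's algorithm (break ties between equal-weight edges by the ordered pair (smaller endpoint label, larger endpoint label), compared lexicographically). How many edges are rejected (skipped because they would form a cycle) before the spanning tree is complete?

4

Kruskal's algorithm — process edges by increasing weight (ties by edge label):
gamma–mu (1): add — endpoints in different components.
gamma–zeta (2): add — endpoints in different components.
alpha–epsilon (3): add — endpoints in different components.
epsilon–zeta (3): add — endpoints in different components.
alpha–zeta (6): skip — zeta and alpha already connected.
epsilon–gamma (6): skip — epsilon and gamma already connected.
alpha–gamma (8): skip — alpha and gamma already connected.
alpha–mu (8): skip — alpha and mu already connected.
kappa–zeta (8): add — endpoints in different components.
Edges rejected before the tree was complete: 4.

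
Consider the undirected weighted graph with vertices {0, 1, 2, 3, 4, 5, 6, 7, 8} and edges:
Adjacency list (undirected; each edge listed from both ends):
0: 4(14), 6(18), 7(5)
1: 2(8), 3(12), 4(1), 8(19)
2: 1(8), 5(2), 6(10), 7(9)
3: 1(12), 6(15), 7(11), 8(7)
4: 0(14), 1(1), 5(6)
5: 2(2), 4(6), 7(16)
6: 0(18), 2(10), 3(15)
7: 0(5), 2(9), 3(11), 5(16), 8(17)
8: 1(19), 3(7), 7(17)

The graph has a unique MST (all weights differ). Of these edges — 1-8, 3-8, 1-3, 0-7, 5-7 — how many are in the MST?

Kruskal's algorithm — process edges by increasing weight (ties by edge label):
1-4 (1): add — endpoints in different components.
2-5 (2): add — endpoints in different components.
0-7 (5): add — endpoints in different components.
4-5 (6): add — endpoints in different components.
3-8 (7): add — endpoints in different components.
1-2 (8): skip — 1 and 2 already connected.
2-7 (9): add — endpoints in different components.
2-6 (10): add — endpoints in different components.
3-7 (11): add — endpoints in different components.
MST edge set: {1-4, 2-5, 0-7, 4-5, 3-8, 2-7, 2-6, 3-7}.
Of the listed edges, {3-8, 0-7} are in the MST → 2.

2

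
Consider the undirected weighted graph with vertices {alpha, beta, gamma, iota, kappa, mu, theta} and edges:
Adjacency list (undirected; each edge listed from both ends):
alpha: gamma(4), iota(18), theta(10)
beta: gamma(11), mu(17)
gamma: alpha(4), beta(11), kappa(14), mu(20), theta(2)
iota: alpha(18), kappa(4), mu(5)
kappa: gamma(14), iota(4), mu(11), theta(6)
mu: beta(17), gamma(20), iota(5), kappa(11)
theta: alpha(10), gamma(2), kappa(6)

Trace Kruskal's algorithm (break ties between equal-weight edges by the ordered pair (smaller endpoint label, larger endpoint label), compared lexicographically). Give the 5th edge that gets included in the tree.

kappa-theta

Kruskal: consider edges lightest-first.
gamma-theta (2): add. Components now {alpha} {kappa} {gamma,theta} {beta} {mu} {iota}
alpha-gamma (4): add. Components now {alpha,gamma,theta} {kappa} {beta} {mu} {iota}
iota-kappa (4): add. Components now {alpha,gamma,theta} {iota,kappa} {beta} {mu}
iota-mu (5): add. Components now {alpha,gamma,theta} {iota,kappa,mu} {beta}
kappa-theta (6): add. Components now {alpha,gamma,iota,kappa,mu,theta} {beta}
alpha-theta (10): skip — alpha and theta already connected.
beta-gamma (11): add. Components now {alpha,beta,gamma,iota,kappa,mu,theta}
The 5th edge added is kappa-theta.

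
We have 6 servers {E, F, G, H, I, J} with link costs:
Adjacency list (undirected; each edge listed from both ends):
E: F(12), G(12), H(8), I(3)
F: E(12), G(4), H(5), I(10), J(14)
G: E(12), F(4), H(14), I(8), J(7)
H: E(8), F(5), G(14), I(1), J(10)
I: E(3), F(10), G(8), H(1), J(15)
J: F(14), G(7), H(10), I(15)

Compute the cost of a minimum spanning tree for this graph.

Kruskal's algorithm — process edges by increasing weight (ties by edge label):
H–I (1): add. Components now {E} {F} {G} {H,I} {J}
E–I (3): add. Components now {E,H,I} {F} {G} {J}
F–G (4): add. Components now {E,H,I} {F,G} {J}
F–H (5): add. Components now {E,F,G,H,I} {J}
G–J (7): add. Components now {E,F,G,H,I,J}
MST edges: H–I, E–I, F–G, F–H, G–J; total weight 1+3+4+5+7 = 20.

20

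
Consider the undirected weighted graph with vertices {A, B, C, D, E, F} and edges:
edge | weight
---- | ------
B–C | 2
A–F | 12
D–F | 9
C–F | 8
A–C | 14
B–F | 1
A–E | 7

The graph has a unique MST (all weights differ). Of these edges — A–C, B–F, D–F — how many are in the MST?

Kruskal: consider edges lightest-first.
B–F (1): add — endpoints in different components.
B–C (2): add — endpoints in different components.
A–E (7): add — endpoints in different components.
C–F (8): skip — C and F already connected.
D–F (9): add — endpoints in different components.
A–F (12): add — endpoints in different components.
MST edge set: {B–F, B–C, A–E, D–F, A–F}.
Of the listed edges, {B–F, D–F} are in the MST → 2.

2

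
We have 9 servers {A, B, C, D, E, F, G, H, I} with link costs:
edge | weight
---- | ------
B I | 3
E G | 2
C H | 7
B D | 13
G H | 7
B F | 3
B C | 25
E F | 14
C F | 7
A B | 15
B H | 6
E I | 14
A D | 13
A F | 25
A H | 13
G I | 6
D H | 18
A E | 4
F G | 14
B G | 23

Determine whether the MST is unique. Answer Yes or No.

Kruskal's algorithm — process edges by increasing weight (ties by edge label):
E G (2): add — endpoints in different components.
B F (3): add — endpoints in different components.
B I (3): add — endpoints in different components.
A E (4): add — endpoints in different components.
B H (6): add — endpoints in different components.
G I (6): add — endpoints in different components.
C F (7): add — endpoints in different components.
C H (7): skip — C and H already connected.
G H (7): skip — G and H already connected.
A D (13): add — endpoints in different components.
Non-tree edge B D has weight 13, equal to the heaviest edge on its tree cycle — swapping gives another MST of the same weight. Not unique.

No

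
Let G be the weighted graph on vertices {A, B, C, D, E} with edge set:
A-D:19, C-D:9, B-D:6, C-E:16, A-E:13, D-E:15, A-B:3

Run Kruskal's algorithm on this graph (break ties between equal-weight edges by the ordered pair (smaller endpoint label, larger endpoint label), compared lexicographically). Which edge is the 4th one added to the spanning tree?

Kruskal: consider edges lightest-first.
A-B (3): add — endpoints in different components.
B-D (6): add — endpoints in different components.
C-D (9): add — endpoints in different components.
A-E (13): add — endpoints in different components.
The 4th edge added is A-E.

A-E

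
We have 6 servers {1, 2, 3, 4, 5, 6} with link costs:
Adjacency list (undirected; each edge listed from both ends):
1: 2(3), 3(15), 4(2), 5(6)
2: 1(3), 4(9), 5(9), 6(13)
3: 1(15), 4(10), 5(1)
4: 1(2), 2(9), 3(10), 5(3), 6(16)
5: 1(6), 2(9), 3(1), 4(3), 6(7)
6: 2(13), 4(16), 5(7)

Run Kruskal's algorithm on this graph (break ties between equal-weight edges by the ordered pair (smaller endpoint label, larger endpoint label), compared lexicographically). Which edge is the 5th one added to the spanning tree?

Kruskal: consider edges lightest-first.
3–5 (1): add — endpoints in different components.
1–4 (2): add — endpoints in different components.
1–2 (3): add — endpoints in different components.
4–5 (3): add — endpoints in different components.
1–5 (6): skip — 1 and 5 already connected.
5–6 (7): add — endpoints in different components.
The 5th edge added is 5–6.

5-6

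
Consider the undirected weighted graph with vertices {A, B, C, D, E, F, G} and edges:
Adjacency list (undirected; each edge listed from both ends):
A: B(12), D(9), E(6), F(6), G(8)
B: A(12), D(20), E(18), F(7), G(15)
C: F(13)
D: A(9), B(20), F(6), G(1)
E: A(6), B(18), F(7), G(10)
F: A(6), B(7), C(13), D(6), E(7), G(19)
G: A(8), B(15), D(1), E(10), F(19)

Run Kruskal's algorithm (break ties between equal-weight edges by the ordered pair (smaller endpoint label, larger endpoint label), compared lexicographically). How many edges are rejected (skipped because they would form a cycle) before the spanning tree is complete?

5

Kruskal's algorithm — process edges by increasing weight (ties by edge label):
D—G (1): add. Components now {A} {B} {C} {D,G} {E} {F}
A—E (6): add. Components now {A,E} {B} {C} {D,G} {F}
A—F (6): add. Components now {A,E,F} {B} {C} {D,G}
D—F (6): add. Components now {A,D,E,F,G} {B} {C}
B—F (7): add. Components now {A,B,D,E,F,G} {C}
E—F (7): skip — E and F already connected.
A—G (8): skip — A and G already connected.
A—D (9): skip — A and D already connected.
E—G (10): skip — E and G already connected.
A—B (12): skip — A and B already connected.
C—F (13): add. Components now {A,B,C,D,E,F,G}
Edges rejected before the tree was complete: 5.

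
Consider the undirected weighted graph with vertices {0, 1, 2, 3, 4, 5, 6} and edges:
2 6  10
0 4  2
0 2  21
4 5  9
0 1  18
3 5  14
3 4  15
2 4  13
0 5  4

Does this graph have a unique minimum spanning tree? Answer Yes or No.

Yes

Kruskal: consider edges lightest-first.
0 4 (2): add — endpoints in different components.
0 5 (4): add — endpoints in different components.
4 5 (9): skip — 4 and 5 already connected.
2 6 (10): add — endpoints in different components.
2 4 (13): add — endpoints in different components.
3 5 (14): add — endpoints in different components.
3 4 (15): skip — 3 and 4 already connected.
0 1 (18): add — endpoints in different components.
Every non-tree edge has weight strictly greater than the heaviest edge on the tree path between its endpoints, so the MST is unique.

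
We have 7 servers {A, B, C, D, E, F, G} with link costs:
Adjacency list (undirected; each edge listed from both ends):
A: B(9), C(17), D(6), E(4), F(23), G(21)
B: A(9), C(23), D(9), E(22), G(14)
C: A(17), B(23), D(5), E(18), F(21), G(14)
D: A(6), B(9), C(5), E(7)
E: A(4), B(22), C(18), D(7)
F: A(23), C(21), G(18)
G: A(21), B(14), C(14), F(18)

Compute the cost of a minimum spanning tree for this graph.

56

Kruskal's algorithm — process edges by increasing weight (ties by edge label):
A E (4): add — endpoints in different components.
C D (5): add — endpoints in different components.
A D (6): add — endpoints in different components.
D E (7): skip — D and E already connected.
A B (9): add — endpoints in different components.
B D (9): skip — B and D already connected.
B G (14): add — endpoints in different components.
C G (14): skip — C and G already connected.
A C (17): skip — A and C already connected.
C E (18): skip — C and E already connected.
F G (18): add — endpoints in different components.
MST edges: A E, C D, A D, A B, B G, F G; total weight 4+5+6+9+14+18 = 56.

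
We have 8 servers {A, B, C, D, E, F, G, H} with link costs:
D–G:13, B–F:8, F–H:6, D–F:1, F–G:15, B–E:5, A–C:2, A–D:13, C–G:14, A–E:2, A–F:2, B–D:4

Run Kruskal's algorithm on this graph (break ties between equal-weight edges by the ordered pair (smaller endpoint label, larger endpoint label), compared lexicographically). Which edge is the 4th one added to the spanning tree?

A-F

Kruskal's algorithm — process edges by increasing weight (ties by edge label):
D–F (1): add — endpoints in different components.
A–C (2): add — endpoints in different components.
A–E (2): add — endpoints in different components.
A–F (2): add — endpoints in different components.
B–D (4): add — endpoints in different components.
B–E (5): skip — B and E already connected.
F–H (6): add — endpoints in different components.
B–F (8): skip — B and F already connected.
A–D (13): skip — A and D already connected.
D–G (13): add — endpoints in different components.
The 4th edge added is A–F.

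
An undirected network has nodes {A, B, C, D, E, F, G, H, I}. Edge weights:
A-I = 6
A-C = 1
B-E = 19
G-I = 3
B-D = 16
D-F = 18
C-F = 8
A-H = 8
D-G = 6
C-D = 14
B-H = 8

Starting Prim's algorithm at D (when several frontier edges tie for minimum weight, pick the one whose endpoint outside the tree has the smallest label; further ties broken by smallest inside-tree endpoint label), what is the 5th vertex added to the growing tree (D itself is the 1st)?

Prim, starting at D.
Step 1: frontier [D-G 6, C-D 14, B-D 16, D-F 18] → take D-G (6); add G.
Step 2: frontier [C-D 14, B-D 16, D-F 18, G-I 3] → take G-I (3); add I.
Step 3: frontier [C-D 14, B-D 16, D-F 18, A-I 6] → take A-I (6); add A.
Step 4: frontier [A-C 1, A-H 8, C-D 14, B-D 16, D-F 18] → take A-C (1); add C.
Step 5: frontier [A-H 8, C-F 8, B-D 16, D-F 18] → take C-F (8); add F.
Step 6: frontier [A-H 8, B-D 16] → take A-H (8); add H.
Step 7: frontier [B-D 16, B-H 8] → take B-H (8); add B.
Step 8: frontier [B-E 19] → take B-E (19); add E.
Vertex order: D, G, I, A, C, F, H, B, E. The 5th vertex is C.

C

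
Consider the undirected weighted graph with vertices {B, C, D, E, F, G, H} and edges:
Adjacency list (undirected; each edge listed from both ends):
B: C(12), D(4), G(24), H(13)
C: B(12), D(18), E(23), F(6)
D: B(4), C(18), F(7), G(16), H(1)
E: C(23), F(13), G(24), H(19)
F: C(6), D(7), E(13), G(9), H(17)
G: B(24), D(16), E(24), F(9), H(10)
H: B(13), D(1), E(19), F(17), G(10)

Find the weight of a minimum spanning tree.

40

Prim, starting at B.
Step 1: cheapest edge leaving the tree is B—D (4); add D.
Step 2: cheapest edge leaving the tree is D—H (1); add H.
Step 3: cheapest edge leaving the tree is D—F (7); add F.
Step 4: cheapest edge leaving the tree is C—F (6); add C.
Step 5: cheapest edge leaving the tree is F—G (9); add G.
Step 6: cheapest edge leaving the tree is E—F (13); add E.
MST edges: B—D, D—H, D—F, C—F, F—G, E—F; total weight 4+1+7+6+9+13 = 40.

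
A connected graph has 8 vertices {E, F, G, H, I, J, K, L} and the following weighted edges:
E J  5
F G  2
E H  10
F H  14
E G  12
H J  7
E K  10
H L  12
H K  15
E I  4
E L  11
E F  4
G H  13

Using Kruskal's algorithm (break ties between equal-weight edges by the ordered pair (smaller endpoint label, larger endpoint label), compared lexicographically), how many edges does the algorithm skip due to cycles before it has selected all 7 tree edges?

1

Sort edges by weight, then run Kruskal:
F G (2): add — endpoints in different components.
E F (4): add — endpoints in different components.
E I (4): add — endpoints in different components.
E J (5): add — endpoints in different components.
H J (7): add — endpoints in different components.
E H (10): skip — E and H already connected.
E K (10): add — endpoints in different components.
E L (11): add — endpoints in different components.
Edges rejected before the tree was complete: 1.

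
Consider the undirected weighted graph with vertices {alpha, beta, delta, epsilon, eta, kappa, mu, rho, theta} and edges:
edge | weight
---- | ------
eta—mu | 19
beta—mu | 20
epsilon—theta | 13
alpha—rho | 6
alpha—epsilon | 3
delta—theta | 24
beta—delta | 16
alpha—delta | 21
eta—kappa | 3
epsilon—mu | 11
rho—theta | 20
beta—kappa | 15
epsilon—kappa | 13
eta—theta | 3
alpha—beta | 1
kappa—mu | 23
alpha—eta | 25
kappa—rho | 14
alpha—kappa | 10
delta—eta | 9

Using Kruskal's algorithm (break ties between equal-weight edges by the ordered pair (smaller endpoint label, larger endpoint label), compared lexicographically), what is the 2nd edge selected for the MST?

alpha-epsilon

Kruskal: consider edges lightest-first.
alpha—beta (1): add — endpoints in different components.
alpha—epsilon (3): add — endpoints in different components.
eta—kappa (3): add — endpoints in different components.
eta—theta (3): add — endpoints in different components.
alpha—rho (6): add — endpoints in different components.
delta—eta (9): add — endpoints in different components.
alpha—kappa (10): add — endpoints in different components.
epsilon—mu (11): add — endpoints in different components.
The 2nd edge added is alpha—epsilon.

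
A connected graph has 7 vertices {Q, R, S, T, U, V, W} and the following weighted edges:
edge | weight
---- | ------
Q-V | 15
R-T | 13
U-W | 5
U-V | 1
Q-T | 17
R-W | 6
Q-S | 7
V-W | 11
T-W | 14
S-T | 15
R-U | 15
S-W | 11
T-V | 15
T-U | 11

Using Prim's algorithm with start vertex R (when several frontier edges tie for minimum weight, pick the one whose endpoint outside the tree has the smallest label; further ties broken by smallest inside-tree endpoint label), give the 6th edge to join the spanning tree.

Grow the tree from R using Prim:
Step 1: frontier [R-W 6, R-T 13, R-U 15] → take R-W (6); add W.
Step 2: frontier [R-T 13, R-U 15, U-W 5, S-W 11, V-W 11, T-W 14] → take U-W (5); add U.
Step 3: frontier [R-T 13, U-V 1, T-U 11, S-W 11, V-W 11, T-W 14] → take U-V (1); add V.
Step 4: frontier [R-T 13, T-U 11, Q-V 15, T-V 15, S-W 11, T-W 14] → take S-W (11); add S.
Step 5: frontier [R-T 13, Q-S 7, S-T 15, T-U 11, Q-V 15, T-V 15, T-W 14] → take Q-S (7); add Q.
Step 6: frontier [Q-T 17, R-T 13, S-T 15, T-U 11, T-V 15, T-W 14] → take T-U (11); add T.
The 6th edge added is T-U.

T-U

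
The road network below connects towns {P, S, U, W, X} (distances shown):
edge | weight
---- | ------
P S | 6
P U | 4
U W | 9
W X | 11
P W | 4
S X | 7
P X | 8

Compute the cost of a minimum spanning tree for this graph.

21

Prim's algorithm from S:
Step 1: frontier [P S 6, S X 7] → take P S (6); add P.
Step 2: frontier [P U 4, P W 4, P X 8, S X 7] → take P U (4); add U.
Step 3: frontier [P W 4, P X 8, S X 7, U W 9] → take P W (4); add W.
Step 4: frontier [P X 8, S X 7, W X 11] → take S X (7); add X.
MST edges: P S, P U, P W, S X; total weight 6+4+4+7 = 21.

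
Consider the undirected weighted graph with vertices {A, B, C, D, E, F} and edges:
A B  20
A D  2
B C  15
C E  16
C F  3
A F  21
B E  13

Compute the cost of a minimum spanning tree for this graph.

Kruskal's algorithm — process edges by increasing weight (ties by edge label):
A D (2): add. Components now {A,D} {B} {C} {E} {F}
C F (3): add. Components now {A,D} {B} {C,F} {E}
B E (13): add. Components now {A,D} {B,E} {C,F}
B C (15): add. Components now {A,D} {B,C,E,F}
C E (16): skip — C and E already connected.
A B (20): add. Components now {A,B,C,D,E,F}
MST edges: A D, C F, B E, B C, A B; total weight 2+3+13+15+20 = 53.

53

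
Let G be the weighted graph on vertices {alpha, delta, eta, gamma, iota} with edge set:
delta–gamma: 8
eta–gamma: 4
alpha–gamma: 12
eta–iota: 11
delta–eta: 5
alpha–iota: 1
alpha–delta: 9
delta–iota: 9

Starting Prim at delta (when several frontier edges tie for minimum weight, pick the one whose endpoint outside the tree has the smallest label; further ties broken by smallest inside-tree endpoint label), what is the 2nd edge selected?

eta-gamma

Prim, starting at delta.
Step 1: frontier [delta–eta 5, delta–gamma 8, alpha–delta 9, delta–iota 9] → take delta–eta (5); add eta.
Step 2: frontier [delta–gamma 8, alpha–delta 9, delta–iota 9, eta–gamma 4, eta–iota 11] → take eta–gamma (4); add gamma.
Step 3: frontier [alpha–delta 9, delta–iota 9, eta–iota 11, alpha–gamma 12] → take alpha–delta (9); add alpha.
Step 4: frontier [alpha–iota 1, delta–iota 9, eta–iota 11] → take alpha–iota (1); add iota.
The 2nd edge added is eta–gamma.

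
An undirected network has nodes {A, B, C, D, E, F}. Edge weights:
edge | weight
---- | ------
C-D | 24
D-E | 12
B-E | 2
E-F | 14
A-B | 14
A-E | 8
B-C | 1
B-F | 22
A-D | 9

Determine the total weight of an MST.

34

Sort edges by weight, then run Kruskal:
B-C (1): add — endpoints in different components.
B-E (2): add — endpoints in different components.
A-E (8): add — endpoints in different components.
A-D (9): add — endpoints in different components.
D-E (12): skip — D and E already connected.
A-B (14): skip — A and B already connected.
E-F (14): add — endpoints in different components.
MST edges: B-C, B-E, A-E, A-D, E-F; total weight 1+2+8+9+14 = 34.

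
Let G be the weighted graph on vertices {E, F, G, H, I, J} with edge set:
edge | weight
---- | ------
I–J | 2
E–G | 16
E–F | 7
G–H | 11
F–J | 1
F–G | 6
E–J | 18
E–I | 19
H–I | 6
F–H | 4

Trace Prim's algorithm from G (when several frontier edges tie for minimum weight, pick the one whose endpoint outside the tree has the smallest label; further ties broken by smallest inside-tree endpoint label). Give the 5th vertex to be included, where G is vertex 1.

H

Grow the tree from G using Prim:
Step 1: cheapest edge leaving the tree is F–G (6); add F.
Step 2: cheapest edge leaving the tree is F–J (1); add J.
Step 3: cheapest edge leaving the tree is I–J (2); add I.
Step 4: cheapest edge leaving the tree is F–H (4); add H.
Step 5: cheapest edge leaving the tree is E–F (7); add E.
Vertex order: G, F, J, I, H, E. The 5th vertex is H.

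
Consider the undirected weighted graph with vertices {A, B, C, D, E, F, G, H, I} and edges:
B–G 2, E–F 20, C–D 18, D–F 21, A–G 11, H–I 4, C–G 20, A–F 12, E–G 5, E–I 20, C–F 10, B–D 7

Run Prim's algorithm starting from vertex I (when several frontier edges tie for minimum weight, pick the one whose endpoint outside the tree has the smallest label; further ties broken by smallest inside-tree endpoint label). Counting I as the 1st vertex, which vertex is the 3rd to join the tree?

Prim, starting at I.
Step 1: cheapest edge leaving the tree is H–I (4); add H.
Step 2: cheapest edge leaving the tree is E–I (20); add E.
Step 3: cheapest edge leaving the tree is E–G (5); add G.
Step 4: cheapest edge leaving the tree is B–G (2); add B.
Step 5: cheapest edge leaving the tree is B–D (7); add D.
Step 6: cheapest edge leaving the tree is A–G (11); add A.
Step 7: cheapest edge leaving the tree is A–F (12); add F.
Step 8: cheapest edge leaving the tree is C–F (10); add C.
Vertex order: I, H, E, G, B, D, A, F, C. The 3rd vertex is E.

E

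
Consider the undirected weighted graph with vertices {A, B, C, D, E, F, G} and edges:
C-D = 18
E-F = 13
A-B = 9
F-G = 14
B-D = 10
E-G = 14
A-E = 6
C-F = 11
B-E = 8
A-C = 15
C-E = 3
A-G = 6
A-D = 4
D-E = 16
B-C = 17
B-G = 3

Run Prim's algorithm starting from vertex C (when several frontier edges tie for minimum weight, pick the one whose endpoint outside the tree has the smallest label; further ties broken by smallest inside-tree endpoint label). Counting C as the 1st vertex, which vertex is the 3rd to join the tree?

Grow the tree from C using Prim:
Step 1: cheapest edge leaving the tree is C-E (3); add E.
Step 2: cheapest edge leaving the tree is A-E (6); add A.
Step 3: cheapest edge leaving the tree is A-D (4); add D.
Step 4: cheapest edge leaving the tree is A-G (6); add G.
Step 5: cheapest edge leaving the tree is B-G (3); add B.
Step 6: cheapest edge leaving the tree is C-F (11); add F.
Vertex order: C, E, A, D, G, B, F. The 3rd vertex is A.

A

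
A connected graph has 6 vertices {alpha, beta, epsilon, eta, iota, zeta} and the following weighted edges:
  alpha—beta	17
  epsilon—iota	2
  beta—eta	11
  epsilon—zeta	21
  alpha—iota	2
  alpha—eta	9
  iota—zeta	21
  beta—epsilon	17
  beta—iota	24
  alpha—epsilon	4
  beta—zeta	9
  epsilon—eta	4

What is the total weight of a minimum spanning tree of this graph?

28

Kruskal's algorithm — process edges by increasing weight (ties by edge label):
alpha—iota (2): add — endpoints in different components.
epsilon—iota (2): add — endpoints in different components.
alpha—epsilon (4): skip — alpha and epsilon already connected.
epsilon—eta (4): add — endpoints in different components.
alpha—eta (9): skip — eta and alpha already connected.
beta—zeta (9): add — endpoints in different components.
beta—eta (11): add — endpoints in different components.
MST edges: alpha—iota, epsilon—iota, epsilon—eta, beta—zeta, beta—eta; total weight 2+2+4+9+11 = 28.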